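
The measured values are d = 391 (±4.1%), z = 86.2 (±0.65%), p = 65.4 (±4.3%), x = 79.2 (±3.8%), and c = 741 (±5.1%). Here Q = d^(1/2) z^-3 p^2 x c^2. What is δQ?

Products/powers → add relative errors in quadrature, weighted by exponent:
  (½·δd/d)² = (0.5×0.0410)² = 0.000420;  (-3·δz/z)² = (-3×0.00650)² = 0.000380;  (2·δp/p)² = (2×0.0430)² = 0.00740;  (1·δx/x)² = (1×0.0380)² = 0.00144;  (2·δc/c)² = (2×0.0510)² = 0.0104
δQ/Q = √(0.0200) = 0.142
Q = 5.74e+06, so δQ = 0.142 × 5.74e+06 = 8.13e+05.

8.13e+05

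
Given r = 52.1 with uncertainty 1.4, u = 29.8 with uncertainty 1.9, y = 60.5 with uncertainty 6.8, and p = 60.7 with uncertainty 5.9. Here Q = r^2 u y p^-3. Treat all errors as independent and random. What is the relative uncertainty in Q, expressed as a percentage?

Products/powers → add relative errors in quadrature, weighted by exponent:
  (2·δr/r)² = (2×0.0269)² = 0.00289;  (1·δu/u)² = (1×0.0638)² = 0.00407;  (1·δy/y)² = (1×0.112)² = 0.0126;  (-3·δp/p)² = (-3×0.0972)² = 0.0850
δQ/Q = √(0.105) = 0.323

32.3%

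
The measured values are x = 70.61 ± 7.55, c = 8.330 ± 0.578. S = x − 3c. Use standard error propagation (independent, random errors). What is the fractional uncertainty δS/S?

For a sum/difference, combine absolute errors in quadrature:
  (δx)² = 57.0;  (3·δc)² = 3.01
δS = √(60.0) = 7.75
S = 45.62, so δS/S = 7.75/45.62 = 0.170.

0.170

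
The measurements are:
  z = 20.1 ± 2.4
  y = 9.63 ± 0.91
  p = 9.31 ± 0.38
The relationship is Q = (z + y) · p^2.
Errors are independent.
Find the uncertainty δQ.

Let u = z + y = 29.7. δu = √(δz² + δy²) = √(5.76 + 0.828) = 2.57, so δu/u = 0.0863.
Q is then a monomial in u, p:
δQ/Q = √((δu/u)² + (2·δp/p)²) = √(0.00745 + 0.00666) = 0.119
Q = 2580, so δQ = 0.119 × 2580 = 306.

306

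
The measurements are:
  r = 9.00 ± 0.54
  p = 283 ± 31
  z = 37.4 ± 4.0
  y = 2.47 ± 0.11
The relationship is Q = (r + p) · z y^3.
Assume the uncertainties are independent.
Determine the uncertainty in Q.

33100

Let u = r + p = 292. δu = √(δr² + δp²) = √(0.292 + 961) = 31.0, so δu/u = 0.106.
Q is then a monomial in u, z, y:
δQ/Q = √((δu/u)² + (1·δz/z)² + (3·δy/y)²) = √(0.0113 + 0.0114 + 0.0178) = 0.201
Q = 1.65e+05, so δQ = 0.201 × 1.65e+05 = 33100.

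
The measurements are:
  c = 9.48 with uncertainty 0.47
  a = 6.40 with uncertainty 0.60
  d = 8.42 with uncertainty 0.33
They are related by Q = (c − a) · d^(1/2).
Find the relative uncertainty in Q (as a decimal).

Let u = c − a = 3.08. δu = √(δc² + δa²) = √(0.221 + 0.360) = 0.762, so δu/u = 0.247.
Q is then a monomial in u, d:
δQ/Q = √((δu/u)² + (½·δd/d)²) = √(0.0612 + 0.000384) = 0.248

0.248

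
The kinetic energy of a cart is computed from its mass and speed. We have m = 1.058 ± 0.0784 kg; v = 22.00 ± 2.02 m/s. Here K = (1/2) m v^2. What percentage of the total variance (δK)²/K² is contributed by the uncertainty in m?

(δK/K)² = (1·δm/m)² + (2·δv/v)²
  m term: (1×0.0741)² = 0.00549
  v term: (2×0.0918)² = 0.0337
Total = 0.0392. Share from m = 0.00549/0.0392 = 0.140.

14.0%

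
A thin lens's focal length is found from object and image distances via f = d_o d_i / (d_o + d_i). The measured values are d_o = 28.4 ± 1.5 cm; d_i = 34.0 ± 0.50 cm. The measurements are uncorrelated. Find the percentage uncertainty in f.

∂f/∂d_o = (d_i/(d_o+d_i))² = 0.297;  ∂f/∂d_i = (d_o/(d_o+d_i))² = 0.207
δf = √((∂f/∂d_o · δd_o)² + (∂f/∂d_i · δd_i)²) = √(0.198 + 0.0107) = 0.457 cm
f = 15.5 cm, so δf/f = 0.457/15.5 = 0.0295.

2.95%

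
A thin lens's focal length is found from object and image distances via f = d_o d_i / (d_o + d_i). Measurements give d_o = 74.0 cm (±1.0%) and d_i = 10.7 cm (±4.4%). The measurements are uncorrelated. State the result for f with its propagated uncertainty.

9.35 ± 0.360 cm

∂f/∂d_o = (d_i/(d_o+d_i))² = 0.0160;  ∂f/∂d_i = (d_o/(d_o+d_i))² = 0.763
δf = √((∂f/∂d_o · δd_o)² + (∂f/∂d_i · δd_i)²) = √(0.000139 + 0.129) = 0.360 cm
f = 9.35 cm.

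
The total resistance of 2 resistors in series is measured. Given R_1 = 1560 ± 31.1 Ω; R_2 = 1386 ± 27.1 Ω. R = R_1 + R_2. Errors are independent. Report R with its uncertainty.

Sums and differences: (δR)² = Σ (cᵢ δxᵢ)².
  (δR_1)² = 967;  (δR_2)² = 734
δR = √(1700) = 41.3 Ω
R = 2946 Ω.

2946 ± 41.3 Ω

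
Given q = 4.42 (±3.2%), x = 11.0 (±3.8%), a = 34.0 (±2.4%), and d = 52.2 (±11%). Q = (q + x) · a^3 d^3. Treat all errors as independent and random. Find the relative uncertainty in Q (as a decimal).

0.339

Let u = q + x = 15.4. δu = √(δq² + δx²) = √(0.0200 + 0.175) = 0.441, so δu/u = 0.0286.
Q is then a monomial in u, a, d:
δQ/Q = √((δu/u)² + (3·δa/a)² + (3·δd/d)²) = √(0.000819 + 0.00518 + 0.109) = 0.339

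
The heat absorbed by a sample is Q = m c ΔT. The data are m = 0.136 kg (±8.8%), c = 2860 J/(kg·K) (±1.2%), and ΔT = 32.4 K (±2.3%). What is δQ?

1160 J

Q is a product of powers, so relative uncertainties combine in quadrature:
  (1·δm/m)² = (1×0.0880)² = 0.00774;  (1·δc/c)² = (1×0.0120)² = 0.000144;  (1·δΔT/ΔT)² = (1×0.0230)² = 0.000529
δQ/Q = √(0.00842) = 0.0917
Q = 12600 J, so δQ = 0.0917 × 12600 = 1160 J.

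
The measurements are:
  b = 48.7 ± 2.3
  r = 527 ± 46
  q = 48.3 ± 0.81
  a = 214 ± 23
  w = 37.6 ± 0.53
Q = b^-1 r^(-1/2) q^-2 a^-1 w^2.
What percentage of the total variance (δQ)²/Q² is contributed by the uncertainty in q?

(δQ/Q)² = (-1·δb/b)² + (−½·δr/r)² + (-2·δq/q)² + (-1·δa/a)² + (2·δw/w)²
  b term: (-1×0.0472)² = 0.00223
  r term: (-0.5×0.0873)² = 0.00190
  q term: (-2×0.0168)² = 0.00112
  a term: (-1×0.107)² = 0.0116
  w term: (2×0.0141)² = 0.000795
Total = 0.0176. Share from q = 0.00112/0.0176 = 0.0639.

6.39%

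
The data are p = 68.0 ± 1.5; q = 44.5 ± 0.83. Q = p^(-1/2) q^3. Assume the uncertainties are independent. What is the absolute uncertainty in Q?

Since Q is a product/quotient, work with relative uncertainties:
  (−½·δp/p)² = (-0.5×0.0221)² = 0.000122;  (3·δq/q)² = (3×0.0187)² = 0.00313
δQ/Q = √(0.00325) = 0.0570
Q = 10700, so δQ = 0.0570 × 10700 = 609.

609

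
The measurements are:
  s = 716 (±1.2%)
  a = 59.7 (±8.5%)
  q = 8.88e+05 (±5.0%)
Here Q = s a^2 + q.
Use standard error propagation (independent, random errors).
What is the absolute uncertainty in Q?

4.37e+05

Let p = s·a^2 = 2.55e+06. δp/p = √((1·δs/s)² + (2·δa/a)²) = √(0.000144 + 0.0289) = 0.170, so δp = 4.35e+05.
Q = p + q: δQ = √(δp² + δq²) = √(1.89e+11 + 1.97e+09) = 4.37e+05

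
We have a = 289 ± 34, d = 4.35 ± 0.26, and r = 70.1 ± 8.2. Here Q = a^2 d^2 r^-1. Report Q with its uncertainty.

Relative error in a monomial: (δQ/Q)² = Σ (nᵢ · δxᵢ/xᵢ)².
  (2·δa/a)² = (2×0.118)² = 0.0554;  (2·δd/d)² = (2×0.0598)² = 0.0143;  (-1·δr/r)² = (-1×0.117)² = 0.0137
δQ/Q = √(0.0833) = 0.289
Q = 22500, so δQ = 0.289 × 22500 = 6510.

22500 ± 6510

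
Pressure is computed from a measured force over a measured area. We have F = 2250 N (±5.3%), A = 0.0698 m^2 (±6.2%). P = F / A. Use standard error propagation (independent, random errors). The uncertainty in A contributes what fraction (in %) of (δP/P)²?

57.8%

(δP/P)² = (1·δF/F)² + (-1·δA/A)²
  F term: (1×0.0530)² = 0.00281
  A term: (-1×0.0620)² = 0.00384
Total = 0.00665. Share from A = 0.00384/0.00665 = 0.578.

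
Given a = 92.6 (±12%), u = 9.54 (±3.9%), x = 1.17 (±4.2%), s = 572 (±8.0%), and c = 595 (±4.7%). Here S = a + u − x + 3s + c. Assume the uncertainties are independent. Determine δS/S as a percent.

5.83%

S is a linear combination, so absolute uncertainties add in quadrature:
  (δa)² = 123;  (δu)² = 0.138;  (δx)² = 0.00241;  (3·δs)² = 18800;  (δc)² = 782
δS = √(19800) = 141
S = 2410, so δS/S = 141/2410 = 0.0583.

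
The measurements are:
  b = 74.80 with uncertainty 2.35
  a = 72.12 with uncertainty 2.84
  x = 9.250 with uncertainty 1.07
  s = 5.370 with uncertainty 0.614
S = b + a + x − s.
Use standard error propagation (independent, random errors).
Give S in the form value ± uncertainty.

150.8 ± 3.89

Sums and differences: (δS)² = Σ (cᵢ δxᵢ)².
  (δb)² = 5.52;  (δa)² = 8.07;  (δx)² = 1.14;  (δs)² = 0.377
δS = √(15.1) = 3.89
S = 150.8.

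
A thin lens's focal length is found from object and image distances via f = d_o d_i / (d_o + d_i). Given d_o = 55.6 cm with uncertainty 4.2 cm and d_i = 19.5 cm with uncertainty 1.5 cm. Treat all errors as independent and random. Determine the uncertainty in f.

∂f/∂d_o = (d_i/(d_o+d_i))² = 0.0674;  ∂f/∂d_i = (d_o/(d_o+d_i))² = 0.548
δf = √((∂f/∂d_o · δd_o)² + (∂f/∂d_i · δd_i)²) = √(0.0802 + 0.676) = 0.870 cm

0.870 cm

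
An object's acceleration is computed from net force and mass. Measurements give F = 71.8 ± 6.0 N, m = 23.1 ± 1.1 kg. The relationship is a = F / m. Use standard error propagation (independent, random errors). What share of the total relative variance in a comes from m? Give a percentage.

(δa/a)² = (1·δF/F)² + (-1·δm/m)²
  F term: (1×0.0836)² = 0.00698
  m term: (-1×0.0476)² = 0.00227
Total = 0.00925. Share from m = 0.00227/0.00925 = 0.245.

24.5%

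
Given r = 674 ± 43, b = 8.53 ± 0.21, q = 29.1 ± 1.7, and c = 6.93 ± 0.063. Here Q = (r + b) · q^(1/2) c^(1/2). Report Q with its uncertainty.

9690 ± 675

Let u = r + b = 683. δu = √(δr² + δb²) = √(1850 + 0.0441) = 43.0, so δu/u = 0.0630.
Q is then a monomial in u, q, c:
δQ/Q = √((δu/u)² + (½·δq/q)² + (½·δc/c)²) = √(0.00397 + 0.000853 + 2.07e-05) = 0.0696
Q = 9690, so δQ = 0.0696 × 9690 = 675.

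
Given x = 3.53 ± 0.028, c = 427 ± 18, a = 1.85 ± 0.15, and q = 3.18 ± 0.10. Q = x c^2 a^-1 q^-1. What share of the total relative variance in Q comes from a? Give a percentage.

(δQ/Q)² = (1·δx/x)² + (2·δc/c)² + (-1·δa/a)² + (-1·δq/q)²
  x term: (1×0.00793)² = 6.29e-05
  c term: (2×0.0422)² = 0.00711
  a term: (-1×0.0811)² = 0.00657
  q term: (-1×0.0314)² = 0.000989
Total = 0.0147. Share from a = 0.00657/0.0147 = 0.446.

44.6%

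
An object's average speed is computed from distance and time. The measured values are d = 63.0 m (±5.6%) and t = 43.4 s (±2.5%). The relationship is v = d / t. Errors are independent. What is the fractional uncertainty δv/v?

Since v is a product/quotient, work with relative uncertainties:
  (1·δd/d)² = (1×0.0560)² = 0.00314;  (-1·δt/t)² = (-1×0.0250)² = 0.000625
δv/v = √(0.00376) = 0.0613

0.0613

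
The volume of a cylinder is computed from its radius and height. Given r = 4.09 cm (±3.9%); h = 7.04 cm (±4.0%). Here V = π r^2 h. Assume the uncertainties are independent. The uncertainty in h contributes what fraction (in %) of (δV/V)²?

(δV/V)² = (2·δr/r)² + (1·δh/h)²
  r term: (2×0.0390)² = 0.00608
  h term: (1×0.0400)² = 0.00160
Total = 0.00768. Share from h = 0.00160/0.00768 = 0.208.

20.8%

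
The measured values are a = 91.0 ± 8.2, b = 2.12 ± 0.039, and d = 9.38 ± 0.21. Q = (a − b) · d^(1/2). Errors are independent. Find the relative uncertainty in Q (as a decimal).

0.0929

Let u = a − b = 88.9. δu = √(δa² + δb²) = √(67.2 + 0.00152) = 8.20, so δu/u = 0.0923.
Q is then a monomial in u, d:
δQ/Q = √((δu/u)² + (½·δd/d)²) = √(0.00851 + 0.000125) = 0.0929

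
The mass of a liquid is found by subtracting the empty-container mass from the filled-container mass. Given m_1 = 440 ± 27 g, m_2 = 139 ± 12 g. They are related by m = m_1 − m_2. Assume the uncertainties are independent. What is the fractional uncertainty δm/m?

m is a linear combination, so absolute uncertainties add in quadrature:
  (δm_1)² = 729;  (δm_2)² = 144
δm = √(873) = 29.5 g
m = 301 g, so δm/m = 29.5/301 = 0.0982.

0.0982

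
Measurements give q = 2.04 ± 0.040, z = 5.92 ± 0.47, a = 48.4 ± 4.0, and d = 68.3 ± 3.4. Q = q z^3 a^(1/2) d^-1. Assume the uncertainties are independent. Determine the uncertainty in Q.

10.7

For a monomial Q ∝ q, z^3, a^(1/2), d^-1, fractional errors add in quadrature:
  (1·δq/q)² = (1×0.0196)² = 0.000384;  (3·δz/z)² = (3×0.0794)² = 0.0567;  (½·δa/a)² = (0.5×0.0826)² = 0.00171;  (-1·δd/d)² = (-1×0.0498)² = 0.00248
δQ/Q = √(0.0613) = 0.248
Q = 43.1, so δQ = 0.248 × 43.1 = 10.7.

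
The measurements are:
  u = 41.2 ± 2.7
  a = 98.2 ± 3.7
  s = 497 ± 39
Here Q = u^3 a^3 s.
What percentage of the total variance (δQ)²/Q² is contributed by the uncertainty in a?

22.2%

(δQ/Q)² = (3·δu/u)² + (3·δa/a)² + (1·δs/s)²
  u term: (3×0.0655)² = 0.0387
  a term: (3×0.0377)² = 0.0128
  s term: (1×0.0785)² = 0.00616
Total = 0.0576. Share from a = 0.0128/0.0576 = 0.222.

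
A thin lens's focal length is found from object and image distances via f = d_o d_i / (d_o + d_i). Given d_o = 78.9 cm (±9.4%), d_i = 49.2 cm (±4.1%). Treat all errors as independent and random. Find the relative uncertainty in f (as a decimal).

∂f/∂d_o = (d_i/(d_o+d_i))² = 0.148;  ∂f/∂d_i = (d_o/(d_o+d_i))² = 0.379
δf = √((∂f/∂d_o · δd_o)² + (∂f/∂d_i · δd_i)²) = √(1.20 + 0.586) = 1.34 cm
f = 30.3 cm, so δf/f = 1.34/30.3 = 0.0441.

0.0441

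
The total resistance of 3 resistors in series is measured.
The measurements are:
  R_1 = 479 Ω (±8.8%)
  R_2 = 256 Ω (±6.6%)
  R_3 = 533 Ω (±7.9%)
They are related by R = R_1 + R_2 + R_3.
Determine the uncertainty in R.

61.9 Ω

Sums and differences: (δR)² = Σ (cᵢ δxᵢ)².
  (δR_1)² = 1780;  (δR_2)² = 285;  (δR_3)² = 1770
δR = √(3840) = 61.9 Ω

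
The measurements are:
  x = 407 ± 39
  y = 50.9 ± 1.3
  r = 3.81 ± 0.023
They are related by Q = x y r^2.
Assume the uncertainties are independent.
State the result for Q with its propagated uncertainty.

(3.01 ± 0.300) × 10^5

Since Q is a product/quotient, work with relative uncertainties:
  (1·δx/x)² = (1×0.0958)² = 0.00918;  (1·δy/y)² = (1×0.0255)² = 0.000652;  (2·δr/r)² = (2×0.00604)² = 0.000146
δQ/Q = √(0.00998) = 0.0999
Q = 3.01e+05, so δQ = 0.0999 × 3.01e+05 = 30000.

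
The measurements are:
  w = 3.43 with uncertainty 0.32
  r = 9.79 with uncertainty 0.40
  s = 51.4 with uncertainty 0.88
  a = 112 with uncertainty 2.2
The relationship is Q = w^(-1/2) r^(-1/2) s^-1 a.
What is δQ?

0.0215

Each factor contributes (exponent × relative error)² to (δQ/Q)²:
  (−½·δw/w)² = (-0.5×0.0933)² = 0.00218;  (−½·δr/r)² = (-0.5×0.0409)² = 0.000417;  (-1·δs/s)² = (-1×0.0171)² = 0.000293;  (1·δa/a)² = (1×0.0196)² = 0.000386
δQ/Q = √(0.00327) = 0.0572
Q = 0.376, so δQ = 0.0572 × 0.376 = 0.0215.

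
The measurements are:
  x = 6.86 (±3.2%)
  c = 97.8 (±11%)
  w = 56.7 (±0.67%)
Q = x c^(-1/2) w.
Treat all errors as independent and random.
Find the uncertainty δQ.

2.52

Each factor contributes (exponent × relative error)² to (δQ/Q)²:
  (1·δx/x)² = (1×0.0320)² = 0.00102;  (−½·δc/c)² = (-0.5×0.110)² = 0.00302;  (1·δw/w)² = (1×0.00670)² = 4.49e-05
δQ/Q = √(0.00409) = 0.0640
Q = 39.3, so δQ = 0.0640 × 39.3 = 2.52.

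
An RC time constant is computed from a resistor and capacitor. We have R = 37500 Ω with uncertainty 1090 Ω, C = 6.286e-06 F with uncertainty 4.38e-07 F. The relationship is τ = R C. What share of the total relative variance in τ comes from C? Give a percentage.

(δτ/τ)² = (1·δR/R)² + (1·δC/C)²
  R term: (1×0.0291)² = 0.000845
  C term: (1×0.0697)² = 0.00486
Total = 0.00570. Share from C = 0.00486/0.00570 = 0.852.

85.2%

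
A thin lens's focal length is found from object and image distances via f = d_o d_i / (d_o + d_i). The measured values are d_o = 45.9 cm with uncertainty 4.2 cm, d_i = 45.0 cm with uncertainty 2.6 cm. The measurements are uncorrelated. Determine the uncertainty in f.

∂f/∂d_o = (d_i/(d_o+d_i))² = 0.245;  ∂f/∂d_i = (d_o/(d_o+d_i))² = 0.255
δf = √((∂f/∂d_o · δd_o)² + (∂f/∂d_i · δd_i)²) = √(1.06 + 0.439) = 1.22 cm

1.22 cm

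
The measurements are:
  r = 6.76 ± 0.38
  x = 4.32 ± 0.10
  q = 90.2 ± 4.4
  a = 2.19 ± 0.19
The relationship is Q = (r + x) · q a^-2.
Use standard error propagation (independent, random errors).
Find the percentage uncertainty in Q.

18.4%

Let u = r + x = 11.1. δu = √(δr² + δx²) = √(0.144 + 0.0100) = 0.393, so δu/u = 0.0355.
Q is then a monomial in u, q, a:
δQ/Q = √((δu/u)² + (1·δq/q)² + (-2·δa/a)²) = √(0.00126 + 0.00238 + 0.0301) = 0.184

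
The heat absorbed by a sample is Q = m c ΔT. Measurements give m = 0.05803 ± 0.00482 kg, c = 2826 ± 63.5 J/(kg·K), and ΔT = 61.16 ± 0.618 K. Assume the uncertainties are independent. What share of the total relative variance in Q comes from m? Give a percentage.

91.9%

(δQ/Q)² = (1·δm/m)² + (1·δc/c)² + (1·δΔT/ΔT)²
  m term: (1×0.0831)² = 0.00690
  c term: (1×0.0225)² = 0.000505
  ΔT term: (1×0.0101)² = 0.000102
Total = 0.00751. Share from m = 0.00690/0.00751 = 0.919.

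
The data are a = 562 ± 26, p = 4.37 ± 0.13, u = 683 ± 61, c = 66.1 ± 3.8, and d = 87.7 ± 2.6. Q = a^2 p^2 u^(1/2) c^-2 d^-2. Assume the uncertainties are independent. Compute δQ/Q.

0.176

For a monomial Q ∝ a^2, p^2, u^(1/2), c^-2, d^-2, fractional errors add in quadrature:
  (2·δa/a)² = (2×0.0463)² = 0.00856;  (2·δp/p)² = (2×0.0297)² = 0.00354;  (½·δu/u)² = (0.5×0.0893)² = 0.00199;  (-2·δc/c)² = (-2×0.0575)² = 0.0132;  (-2·δd/d)² = (-2×0.0296)² = 0.00352
δQ/Q = √(0.0308) = 0.176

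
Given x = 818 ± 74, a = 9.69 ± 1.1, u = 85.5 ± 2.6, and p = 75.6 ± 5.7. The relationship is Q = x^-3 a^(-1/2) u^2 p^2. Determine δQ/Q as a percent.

32.1%

For a monomial Q ∝ x^-3, a^(-1/2), u^2, p^2, fractional errors add in quadrature:
  (-3·δx/x)² = (-3×0.0905)² = 0.0737;  (−½·δa/a)² = (-0.5×0.114)² = 0.00322;  (2·δu/u)² = (2×0.0304)² = 0.00370;  (2·δp/p)² = (2×0.0754)² = 0.0227
δQ/Q = √(0.103) = 0.321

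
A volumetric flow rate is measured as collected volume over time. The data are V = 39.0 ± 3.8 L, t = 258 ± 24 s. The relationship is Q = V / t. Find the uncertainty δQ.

Since Q is a product/quotient, work with relative uncertainties:
  (1·δV/V)² = (1×0.0974)² = 0.00949;  (-1·δt/t)² = (-1×0.0930)² = 0.00865
δQ/Q = √(0.0181) = 0.135
Q = 0.151 L/s, so δQ = 0.135 × 0.151 = 0.0204 L/s.

0.0204 L/s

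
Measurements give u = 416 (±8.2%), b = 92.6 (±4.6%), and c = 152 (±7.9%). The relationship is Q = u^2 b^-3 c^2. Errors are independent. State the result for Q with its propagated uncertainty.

Relative error in a monomial: (δQ/Q)² = Σ (nᵢ · δxᵢ/xᵢ)².
  (2·δu/u)² = (2×0.0820)² = 0.0269;  (-3·δb/b)² = (-3×0.0460)² = 0.0190;  (2·δc/c)² = (2×0.0790)² = 0.0250
δQ/Q = √(0.0709) = 0.266
Q = 5040, so δQ = 0.266 × 5040 = 1340.

5040 ± 1340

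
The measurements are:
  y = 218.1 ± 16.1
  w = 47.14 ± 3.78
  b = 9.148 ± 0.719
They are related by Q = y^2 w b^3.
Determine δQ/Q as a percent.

Each factor contributes (exponent × relative error)² to (δQ/Q)²:
  (2·δy/y)² = (2×0.0738)² = 0.0218;  (1·δw/w)² = (1×0.0802)² = 0.00643;  (3·δb/b)² = (3×0.0786)² = 0.0556
δQ/Q = √(0.0838) = 0.290

29.0%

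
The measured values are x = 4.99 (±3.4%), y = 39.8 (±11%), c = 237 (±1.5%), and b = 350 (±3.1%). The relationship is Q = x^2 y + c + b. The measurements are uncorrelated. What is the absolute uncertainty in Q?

129

Let p = x^2·y = 991. δp/p = √((2·δx/x)² + (1·δy/y)²) = √(0.00462 + 0.0121) = 0.129, so δp = 128.
Q = p + c + b: δQ = √(δp² + δc² + δb²) = √(16400 + 12.6 + 118) = 129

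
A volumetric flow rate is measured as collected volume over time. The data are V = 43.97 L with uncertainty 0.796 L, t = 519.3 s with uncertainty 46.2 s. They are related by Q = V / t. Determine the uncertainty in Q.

Relative error in a monomial: (δQ/Q)² = Σ (nᵢ · δxᵢ/xᵢ)².
  (1·δV/V)² = (1×0.0181)² = 0.000328;  (-1·δt/t)² = (-1×0.0890)² = 0.00791
δQ/Q = √(0.00824) = 0.0908
Q = 0.08467 L/s, so δQ = 0.0908 × 0.08467 = 0.00769 L/s.

0.00769 L/s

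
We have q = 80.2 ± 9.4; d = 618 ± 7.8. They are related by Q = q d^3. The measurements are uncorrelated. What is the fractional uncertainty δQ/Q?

Since Q is a product/quotient, work with relative uncertainties:
  (1·δq/q)² = (1×0.117)² = 0.0137;  (3·δd/d)² = (3×0.0126)² = 0.00143
δQ/Q = √(0.0152) = 0.123

0.123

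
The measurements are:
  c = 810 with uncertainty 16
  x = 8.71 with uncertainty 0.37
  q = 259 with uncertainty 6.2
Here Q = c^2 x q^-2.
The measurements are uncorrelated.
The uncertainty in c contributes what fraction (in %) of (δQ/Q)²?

(δQ/Q)² = (2·δc/c)² + (1·δx/x)² + (-2·δq/q)²
  c term: (2×0.0198)² = 0.00156
  x term: (1×0.0425)² = 0.00180
  q term: (-2×0.0239)² = 0.00229
Total = 0.00566. Share from c = 0.00156/0.00566 = 0.276.

27.6%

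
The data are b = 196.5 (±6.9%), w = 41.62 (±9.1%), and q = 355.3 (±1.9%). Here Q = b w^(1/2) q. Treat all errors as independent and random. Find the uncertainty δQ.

For a monomial Q ∝ b, w^(1/2), q, fractional errors add in quadrature:
  (1·δb/b)² = (1×0.0690)² = 0.00476;  (½·δw/w)² = (0.5×0.0910)² = 0.00207;  (1·δq/q)² = (1×0.0190)² = 0.000361
δQ/Q = √(0.00719) = 0.0848
Q = 450400, so δQ = 0.0848 × 450400 = 38200.

38200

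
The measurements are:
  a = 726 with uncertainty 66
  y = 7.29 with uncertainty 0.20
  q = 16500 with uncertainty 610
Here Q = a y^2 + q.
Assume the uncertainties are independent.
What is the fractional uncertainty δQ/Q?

0.0752

Let p = a·y^2 = 38600. δp/p = √((1·δa/a)² + (2·δy/y)²) = √(0.00826 + 0.00301) = 0.106, so δp = 4100.
Q = p + q: δQ = √(δp² + δq²) = √(1.68e+07 + 3.72e+05) = 4140
Q = 55100, so δQ/Q = 4140/55100 = 0.0752.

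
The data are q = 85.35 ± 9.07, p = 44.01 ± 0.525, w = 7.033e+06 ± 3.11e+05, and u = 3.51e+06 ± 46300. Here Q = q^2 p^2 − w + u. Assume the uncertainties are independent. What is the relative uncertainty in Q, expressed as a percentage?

28.7%

Let h = q^2·p^2 = 1.411e+07. δh/h = √((2·δq/q)² + (2·δp/p)²) = √(0.0452 + 0.000569) = 0.214, so δh = 3.02e+06.
Q = h − w + u: δQ = √(δh² + δw² + δu²) = √(9.11e+12 + 9.67e+10 + 2.14e+09) = 3.03e+06
Q = 1.059e+07, so δQ/Q = 3.03e+06/1.059e+07 = 0.287.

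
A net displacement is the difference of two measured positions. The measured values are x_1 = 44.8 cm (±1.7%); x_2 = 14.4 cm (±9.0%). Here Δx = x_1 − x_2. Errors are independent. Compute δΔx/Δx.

0.0494

Absolute uncertainties add in quadrature for a linear combination:
  (δx_1)² = 0.580;  (δx_2)² = 1.68
δΔx = √(2.26) = 1.50 cm
Δx = 30.4 cm, so δΔx/Δx = 1.50/30.4 = 0.0494.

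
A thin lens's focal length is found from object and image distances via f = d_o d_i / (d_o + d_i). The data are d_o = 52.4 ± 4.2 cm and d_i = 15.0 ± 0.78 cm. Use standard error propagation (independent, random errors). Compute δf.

∂f/∂d_o = (d_i/(d_o+d_i))² = 0.0495;  ∂f/∂d_i = (d_o/(d_o+d_i))² = 0.604
δf = √((∂f/∂d_o · δd_o)² + (∂f/∂d_i · δd_i)²) = √(0.0433 + 0.222) = 0.515 cm

0.515 cm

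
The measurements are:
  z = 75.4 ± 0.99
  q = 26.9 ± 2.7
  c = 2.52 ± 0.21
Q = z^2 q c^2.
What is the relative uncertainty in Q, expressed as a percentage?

For a monomial Q ∝ z^2, q, c^2, fractional errors add in quadrature:
  (2·δz/z)² = (2×0.0131)² = 0.000690;  (1·δq/q)² = (1×0.100)² = 0.0101;  (2·δc/c)² = (2×0.0833)² = 0.0278
δQ/Q = √(0.0385) = 0.196

19.6%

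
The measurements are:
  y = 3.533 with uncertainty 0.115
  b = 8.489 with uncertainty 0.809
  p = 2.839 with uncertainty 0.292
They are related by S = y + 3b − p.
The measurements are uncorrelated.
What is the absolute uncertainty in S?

Absolute uncertainties add in quadrature for a linear combination:
  (δy)² = 0.0132;  (3·δb)² = 5.89;  (δp)² = 0.0853
δS = √(5.99) = 2.45

2.45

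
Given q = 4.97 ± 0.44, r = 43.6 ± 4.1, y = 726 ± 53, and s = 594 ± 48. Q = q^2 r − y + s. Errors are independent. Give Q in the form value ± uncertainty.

945 ± 227

Let p = q^2·r = 1080. δp/p = √((2·δq/q)² + (1·δr/r)²) = √(0.0314 + 0.00884) = 0.200, so δp = 216.
Q = p − y + s: δQ = √(δp² + δy² + δs²) = √(46600 + 2810 + 2300) = 227
Q = 945.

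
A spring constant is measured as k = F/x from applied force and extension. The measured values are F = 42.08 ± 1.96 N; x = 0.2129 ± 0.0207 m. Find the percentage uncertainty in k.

10.8%

Products/powers → add relative errors in quadrature, weighted by exponent:
  (1·δF/F)² = (1×0.0466)² = 0.00217;  (-1·δx/x)² = (-1×0.0972)² = 0.00945
δk/k = √(0.0116) = 0.108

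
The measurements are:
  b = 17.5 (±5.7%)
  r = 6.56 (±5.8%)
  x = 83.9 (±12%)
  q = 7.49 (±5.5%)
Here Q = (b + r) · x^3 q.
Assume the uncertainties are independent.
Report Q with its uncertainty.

(1.06 ± 0.390) × 10^8

Let u = b + r = 24.1. δu = √(δb² + δr²) = √(0.995 + 0.145) = 1.07, so δu/u = 0.0444.
Q is then a monomial in u, x, q:
δQ/Q = √((δu/u)² + (3·δx/x)² + (1·δq/q)²) = √(0.00197 + 0.130 + 0.00302) = 0.367
Q = 1.06e+08, so δQ = 0.367 × 1.06e+08 = 3.9e+07.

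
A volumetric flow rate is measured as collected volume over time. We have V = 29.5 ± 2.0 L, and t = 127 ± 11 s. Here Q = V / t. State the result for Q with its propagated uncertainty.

Relative error in a monomial: (δQ/Q)² = Σ (nᵢ · δxᵢ/xᵢ)².
  (1·δV/V)² = (1×0.0678)² = 0.00460;  (-1·δt/t)² = (-1×0.0866)² = 0.00750
δQ/Q = √(0.0121) = 0.110
Q = 0.232 L/s, so δQ = 0.110 × 0.232 = 0.0255 L/s.

0.232 ± 0.0255 L/s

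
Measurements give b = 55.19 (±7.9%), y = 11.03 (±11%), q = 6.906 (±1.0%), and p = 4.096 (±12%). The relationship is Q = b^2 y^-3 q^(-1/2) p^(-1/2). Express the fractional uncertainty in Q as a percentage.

Relative error in a monomial: (δQ/Q)² = Σ (nᵢ · δxᵢ/xᵢ)².
  (2·δb/b)² = (2×0.0790)² = 0.0250;  (-3·δy/y)² = (-3×0.110)² = 0.109;  (−½·δq/q)² = (-0.5×0.0100)² = 2.5e-05;  (−½·δp/p)² = (-0.5×0.120)² = 0.00360
δQ/Q = √(0.137) = 0.371

37.1%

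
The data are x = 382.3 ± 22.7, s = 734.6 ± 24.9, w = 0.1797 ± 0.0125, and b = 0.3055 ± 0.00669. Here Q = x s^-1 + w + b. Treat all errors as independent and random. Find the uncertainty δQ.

Let p = x·s^-1 = 0.5204. δp/p = √((1·δx/x)² + (-1·δs/s)²) = √(0.00353 + 0.00115) = 0.0684, so δp = 0.0356.
Q = p + w + b: δQ = √(δp² + δw² + δb²) = √(0.00127 + 0.000156 + 4.48e-05) = 0.0383

0.0383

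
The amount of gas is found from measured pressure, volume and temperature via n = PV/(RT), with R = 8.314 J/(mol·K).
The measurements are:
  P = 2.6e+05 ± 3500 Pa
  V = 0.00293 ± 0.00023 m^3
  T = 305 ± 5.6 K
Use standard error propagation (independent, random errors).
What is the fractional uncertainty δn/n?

0.0817

Relative error in a monomial: (δn/n)² = Σ (nᵢ · δxᵢ/xᵢ)².
  (1·δP/P)² = (1×0.0135)² = 0.000181;  (1·δV/V)² = (1×0.0785)² = 0.00616;  (-1·δT/T)² = (-1×0.0184)² = 0.000337
δn/n = √(0.00668) = 0.0817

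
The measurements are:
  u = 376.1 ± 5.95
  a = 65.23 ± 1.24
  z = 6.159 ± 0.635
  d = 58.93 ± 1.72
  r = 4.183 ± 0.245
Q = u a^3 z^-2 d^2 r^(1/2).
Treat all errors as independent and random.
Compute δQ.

Relative error in a monomial: (δQ/Q)² = Σ (nᵢ · δxᵢ/xᵢ)².
  (1·δu/u)² = (1×0.0158)² = 0.000250;  (3·δa/a)² = (3×0.0190)² = 0.00325;  (-2·δz/z)² = (-2×0.103)² = 0.0425;  (2·δd/d)² = (2×0.0292)² = 0.00341;  (½·δr/r)² = (0.5×0.0586)² = 0.000858
δQ/Q = √(0.0503) = 0.224
Q = 1.955e+10, so δQ = 0.224 × 1.955e+10 = 4.38e+09.

4.38e+09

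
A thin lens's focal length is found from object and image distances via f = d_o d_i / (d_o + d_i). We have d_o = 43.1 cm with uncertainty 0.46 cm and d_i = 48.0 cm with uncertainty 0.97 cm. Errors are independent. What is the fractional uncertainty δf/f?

0.0111

∂f/∂d_o = (d_i/(d_o+d_i))² = 0.278;  ∂f/∂d_i = (d_o/(d_o+d_i))² = 0.224
δf = √((∂f/∂d_o · δd_o)² + (∂f/∂d_i · δd_i)²) = √(0.0163 + 0.0471) = 0.252 cm
f = 22.7 cm, so δf/f = 0.252/22.7 = 0.0111.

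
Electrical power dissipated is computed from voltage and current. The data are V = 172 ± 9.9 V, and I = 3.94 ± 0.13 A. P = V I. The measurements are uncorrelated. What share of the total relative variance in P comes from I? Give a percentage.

(δP/P)² = (1·δV/V)² + (1·δI/I)²
  V term: (1×0.0576)² = 0.00331
  I term: (1×0.0330)² = 0.00109
Total = 0.00440. Share from I = 0.00109/0.00440 = 0.247.

24.7%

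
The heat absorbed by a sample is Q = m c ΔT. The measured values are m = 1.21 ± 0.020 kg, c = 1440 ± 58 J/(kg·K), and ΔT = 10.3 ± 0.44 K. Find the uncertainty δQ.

Each factor contributes (exponent × relative error)² to (δQ/Q)²:
  (1·δm/m)² = (1×0.0165)² = 0.000273;  (1·δc/c)² = (1×0.0403)² = 0.00162;  (1·δΔT/ΔT)² = (1×0.0427)² = 0.00182
δQ/Q = √(0.00372) = 0.0610
Q = 17900 J, so δQ = 0.0610 × 17900 = 1090 J.

1090 J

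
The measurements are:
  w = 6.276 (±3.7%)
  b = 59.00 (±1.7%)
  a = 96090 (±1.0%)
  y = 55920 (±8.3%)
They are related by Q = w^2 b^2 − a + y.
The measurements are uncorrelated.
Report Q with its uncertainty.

96940 ± 12100

Let p = w^2·b^2 = 137100. δp/p = √((2·δw/w)² + (2·δb/b)²) = √(0.00548 + 0.00116) = 0.0814, so δp = 11200.
Q = p − a + y: δQ = √(δp² + δa² + δy²) = √(1.25e+08 + 9.23e+05 + 2.15e+07) = 12100
Q = 96940.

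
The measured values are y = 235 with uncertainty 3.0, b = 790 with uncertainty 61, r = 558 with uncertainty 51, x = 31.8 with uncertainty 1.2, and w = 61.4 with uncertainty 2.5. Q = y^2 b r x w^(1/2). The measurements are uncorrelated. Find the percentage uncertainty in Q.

13.0%

Each factor contributes (exponent × relative error)² to (δQ/Q)²:
  (2·δy/y)² = (2×0.0128)² = 0.000652;  (1·δb/b)² = (1×0.0772)² = 0.00596;  (1·δr/r)² = (1×0.0914)² = 0.00835;  (1·δx/x)² = (1×0.0377)² = 0.00142;  (½·δw/w)² = (0.5×0.0407)² = 0.000414
δQ/Q = √(0.0168) = 0.130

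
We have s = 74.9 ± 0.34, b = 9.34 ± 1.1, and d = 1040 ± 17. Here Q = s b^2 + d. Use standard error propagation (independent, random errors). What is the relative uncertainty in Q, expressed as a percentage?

20.3%

Let p = s·b^2 = 6530. δp/p = √((1·δs/s)² + (2·δb/b)²) = √(2.06e-05 + 0.0555) = 0.236, so δp = 1540.
Q = p + d: δQ = √(δp² + δd²) = √(2.37e+06 + 289) = 1540
Q = 7570, so δQ/Q = 1540/7570 = 0.203.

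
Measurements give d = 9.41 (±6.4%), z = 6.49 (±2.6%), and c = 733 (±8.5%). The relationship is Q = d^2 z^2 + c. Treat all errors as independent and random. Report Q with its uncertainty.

4460 ± 519

Let p = d^2·z^2 = 3730. δp/p = √((2·δd/d)² + (2·δz/z)²) = √(0.0164 + 0.00270) = 0.138, so δp = 515.
Q = p + c: δQ = √(δp² + δc²) = √(2.66e+05 + 3880) = 519
Q = 4460.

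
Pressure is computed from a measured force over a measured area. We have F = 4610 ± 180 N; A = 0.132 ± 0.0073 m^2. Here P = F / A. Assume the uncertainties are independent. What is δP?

Each factor contributes (exponent × relative error)² to (δP/P)²:
  (1·δF/F)² = (1×0.0390)² = 0.00152;  (-1·δA/A)² = (-1×0.0553)² = 0.00306
δP/P = √(0.00458) = 0.0677
P = 34900 Pa, so δP = 0.0677 × 34900 = 2360 Pa.

2360 Pa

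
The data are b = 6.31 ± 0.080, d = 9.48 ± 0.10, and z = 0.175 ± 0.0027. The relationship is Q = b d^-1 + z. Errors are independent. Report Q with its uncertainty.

Let p = b·d^-1 = 0.666. δp/p = √((1·δb/b)² + (-1·δd/d)²) = √(0.000161 + 0.000111) = 0.0165, so δp = 0.0110.
Q = p + z: δQ = √(δp² + δz²) = √(0.000121 + 7.29e-06) = 0.0113
Q = 0.841.

0.841 ± 0.0113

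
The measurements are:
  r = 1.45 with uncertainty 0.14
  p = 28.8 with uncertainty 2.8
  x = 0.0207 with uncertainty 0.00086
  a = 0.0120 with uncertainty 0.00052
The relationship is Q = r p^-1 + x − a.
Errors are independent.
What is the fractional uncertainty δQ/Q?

0.118

Let w = r·p^-1 = 0.0503. δw/w = √((1·δr/r)² + (-1·δp/p)²) = √(0.00932 + 0.00945) = 0.137, so δw = 0.00690.
Q = w + x − a: δQ = √(δw² + δx² + δa²) = √(4.76e-05 + 7.4e-07 + 2.7e-07) = 0.00697
Q = 0.0590, so δQ/Q = 0.00697/0.0590 = 0.118.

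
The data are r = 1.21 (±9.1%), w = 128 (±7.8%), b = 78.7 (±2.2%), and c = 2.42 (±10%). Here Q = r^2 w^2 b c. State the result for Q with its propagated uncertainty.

(4.57 ± 1.19) × 10^6

Each factor contributes (exponent × relative error)² to (δQ/Q)²:
  (2·δr/r)² = (2×0.0910)² = 0.0331;  (2·δw/w)² = (2×0.0780)² = 0.0243;  (1·δb/b)² = (1×0.0220)² = 0.000484;  (1·δc/c)² = (1×0.100)² = 0.0100
δQ/Q = √(0.0679) = 0.261
Q = 4.57e+06, so δQ = 0.261 × 4.57e+06 = 1.19e+06.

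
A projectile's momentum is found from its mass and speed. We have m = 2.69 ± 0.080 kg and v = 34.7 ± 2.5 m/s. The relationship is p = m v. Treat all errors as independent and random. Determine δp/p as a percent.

Products/powers → add relative errors in quadrature, weighted by exponent:
  (1·δm/m)² = (1×0.0297)² = 0.000884;  (1·δv/v)² = (1×0.0720)² = 0.00519
δp/p = √(0.00608) = 0.0779

7.79%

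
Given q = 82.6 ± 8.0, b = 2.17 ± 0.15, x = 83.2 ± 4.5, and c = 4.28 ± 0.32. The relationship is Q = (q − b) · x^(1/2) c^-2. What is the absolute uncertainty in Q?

7.27

Let u = q − b = 80.4. δu = √(δq² + δb²) = √(64.0 + 0.0225) = 8.00, so δu/u = 0.0995.
Q is then a monomial in u, x, c:
δQ/Q = √((δu/u)² + (½·δx/x)² + (-2·δc/c)²) = √(0.00990 + 0.000731 + 0.0224) = 0.182
Q = 40.0, so δQ = 0.182 × 40.0 = 7.27.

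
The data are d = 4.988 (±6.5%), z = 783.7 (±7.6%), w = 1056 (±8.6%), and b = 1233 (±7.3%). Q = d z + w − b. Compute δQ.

411

Let p = d·z = 3909. δp/p = √((1·δd/d)² + (1·δz/z)²) = √(0.00423 + 0.00578) = 0.100, so δp = 391.
Q = p + w − b: δQ = √(δp² + δw² + δb²) = √(1.53e+05 + 8250 + 8100) = 411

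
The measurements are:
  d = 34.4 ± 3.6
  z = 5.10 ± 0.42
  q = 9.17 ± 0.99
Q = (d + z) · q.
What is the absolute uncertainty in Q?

51.3

Let u = d + z = 39.5. δu = √(δd² + δz²) = √(13.0 + 0.176) = 3.62, so δu/u = 0.0918.
Q is then a monomial in u, q:
δQ/Q = √((δu/u)² + (1·δq/q)²) = √(0.00842 + 0.0117) = 0.142
Q = 362, so δQ = 0.142 × 362 = 51.3.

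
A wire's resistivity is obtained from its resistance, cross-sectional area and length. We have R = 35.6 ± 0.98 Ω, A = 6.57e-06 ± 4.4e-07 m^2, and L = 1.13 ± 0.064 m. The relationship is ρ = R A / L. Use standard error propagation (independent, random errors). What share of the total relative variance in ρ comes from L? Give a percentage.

(δρ/ρ)² = (1·δR/R)² + (1·δA/A)² + (-1·δL/L)²
  R term: (1×0.0275)² = 0.000758
  A term: (1×0.0670)² = 0.00449
  L term: (-1×0.0566)² = 0.00321
Total = 0.00845. Share from L = 0.00321/0.00845 = 0.380.

38.0%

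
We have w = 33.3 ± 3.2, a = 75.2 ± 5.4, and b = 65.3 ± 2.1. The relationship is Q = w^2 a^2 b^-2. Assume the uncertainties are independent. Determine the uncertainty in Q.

Since Q is a product/quotient, work with relative uncertainties:
  (2·δw/w)² = (2×0.0961)² = 0.0369;  (2·δa/a)² = (2×0.0718)² = 0.0206;  (-2·δb/b)² = (-2×0.0322)² = 0.00414
δQ/Q = √(0.0617) = 0.248
Q = 1470, so δQ = 0.248 × 1470 = 365.

365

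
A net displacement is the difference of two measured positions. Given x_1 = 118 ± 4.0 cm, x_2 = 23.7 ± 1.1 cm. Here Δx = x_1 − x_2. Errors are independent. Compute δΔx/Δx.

Sums and differences: (δΔx)² = Σ (cᵢ δxᵢ)².
  (δx_1)² = 16.0;  (δx_2)² = 1.21
δΔx = √(17.2) = 4.15 cm
Δx = 94.3 cm, so δΔx/Δx = 4.15/94.3 = 0.0440.

0.0440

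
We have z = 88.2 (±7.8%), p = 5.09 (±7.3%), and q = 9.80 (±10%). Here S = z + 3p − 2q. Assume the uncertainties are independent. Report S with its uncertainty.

83.9 ± 7.24

Absolute uncertainties add in quadrature for a linear combination:
  (δz)² = 47.3;  (3·δp)² = 1.24;  (2·δq)² = 3.84
δS = √(52.4) = 7.24
S = 83.9.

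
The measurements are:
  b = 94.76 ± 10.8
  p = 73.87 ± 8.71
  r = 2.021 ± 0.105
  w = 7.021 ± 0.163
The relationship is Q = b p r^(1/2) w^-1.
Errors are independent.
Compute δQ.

238

Q is a product of powers, so relative uncertainties combine in quadrature:
  (1·δb/b)² = (1×0.114)² = 0.0130;  (1·δp/p)² = (1×0.118)² = 0.0139;  (½·δr/r)² = (0.5×0.0520)² = 0.000675;  (-1·δw/w)² = (-1×0.0232)² = 0.000539
δQ/Q = √(0.0281) = 0.168
Q = 1417, so δQ = 0.168 × 1417 = 238.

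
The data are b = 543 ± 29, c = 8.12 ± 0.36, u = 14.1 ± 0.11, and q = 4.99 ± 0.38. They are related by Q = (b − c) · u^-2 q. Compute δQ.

Let w = b − c = 535. δw = √(δb² + δc²) = √(841 + 0.130) = 29.0, so δw/w = 0.0542.
Q is then a monomial in w, u, q:
δQ/Q = √((δw/w)² + (-2·δu/u)² + (1·δq/q)²) = √(0.00294 + 0.000243 + 0.00580) = 0.0948
Q = 13.4, so δQ = 0.0948 × 13.4 = 1.27.

1.27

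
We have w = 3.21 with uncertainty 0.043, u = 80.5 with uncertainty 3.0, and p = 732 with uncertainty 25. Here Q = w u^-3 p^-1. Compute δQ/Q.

For a monomial Q ∝ w, u^-3, p^-1, fractional errors add in quadrature:
  (1·δw/w)² = (1×0.0134)² = 0.000179;  (-3·δu/u)² = (-3×0.0373)² = 0.0125;  (-1·δp/p)² = (-1×0.0342)² = 0.00117
δQ/Q = √(0.0138) = 0.118

0.118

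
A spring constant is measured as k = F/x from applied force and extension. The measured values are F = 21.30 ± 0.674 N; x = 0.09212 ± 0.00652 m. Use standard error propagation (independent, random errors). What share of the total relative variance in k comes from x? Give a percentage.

83.3%

(δk/k)² = (1·δF/F)² + (-1·δx/x)²
  F term: (1×0.0316)² = 0.00100
  x term: (-1×0.0708)² = 0.00501
Total = 0.00601. Share from x = 0.00501/0.00601 = 0.833.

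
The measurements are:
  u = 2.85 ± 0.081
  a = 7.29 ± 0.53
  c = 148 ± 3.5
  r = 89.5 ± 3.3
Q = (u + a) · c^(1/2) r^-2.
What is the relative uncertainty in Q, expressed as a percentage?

9.15%

Let w = u + a = 10.1. δw = √(δu² + δa²) = √(0.00656 + 0.281) = 0.536, so δw/w = 0.0529.
Q is then a monomial in w, c, r:
δQ/Q = √((δw/w)² + (½·δc/c)² + (-2·δr/r)²) = √(0.00280 + 0.000140 + 0.00544) = 0.0915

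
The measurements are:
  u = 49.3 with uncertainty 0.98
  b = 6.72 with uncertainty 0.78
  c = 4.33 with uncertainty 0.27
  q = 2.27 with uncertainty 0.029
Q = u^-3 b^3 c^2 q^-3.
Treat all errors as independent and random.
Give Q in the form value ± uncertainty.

0.00406 ± 0.00153

For a monomial Q ∝ u^-3, b^3, c^2, q^-3, fractional errors add in quadrature:
  (-3·δu/u)² = (-3×0.0199)² = 0.00356;  (3·δb/b)² = (3×0.116)² = 0.121;  (2·δc/c)² = (2×0.0624)² = 0.0156;  (-3·δq/q)² = (-3×0.0128)² = 0.00147
δQ/Q = √(0.142) = 0.377
Q = 0.00406, so δQ = 0.377 × 0.00406 = 0.00153.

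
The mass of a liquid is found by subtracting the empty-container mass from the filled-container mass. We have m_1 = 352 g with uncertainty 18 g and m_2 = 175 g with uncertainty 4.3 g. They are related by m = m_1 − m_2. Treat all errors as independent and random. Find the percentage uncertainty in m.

m is a linear combination, so absolute uncertainties add in quadrature:
  (δm_1)² = 324;  (δm_2)² = 18.5
δm = √(342) = 18.5 g
m = 177 g, so δm/m = 18.5/177 = 0.105.

10.5%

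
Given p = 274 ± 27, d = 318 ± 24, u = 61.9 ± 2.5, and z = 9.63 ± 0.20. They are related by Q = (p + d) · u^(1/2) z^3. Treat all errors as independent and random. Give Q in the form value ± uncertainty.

Let w = p + d = 592. δw = √(δp² + δd²) = √(729 + 576) = 36.1, so δw/w = 0.0610.
Q is then a monomial in w, u, z:
δQ/Q = √((δw/w)² + (½·δu/u)² + (3·δz/z)²) = √(0.00372 + 0.000408 + 0.00388) = 0.0895
Q = 4.16e+06, so δQ = 0.0895 × 4.16e+06 = 3.72e+05.

(4.16 ± 0.372) × 10^6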